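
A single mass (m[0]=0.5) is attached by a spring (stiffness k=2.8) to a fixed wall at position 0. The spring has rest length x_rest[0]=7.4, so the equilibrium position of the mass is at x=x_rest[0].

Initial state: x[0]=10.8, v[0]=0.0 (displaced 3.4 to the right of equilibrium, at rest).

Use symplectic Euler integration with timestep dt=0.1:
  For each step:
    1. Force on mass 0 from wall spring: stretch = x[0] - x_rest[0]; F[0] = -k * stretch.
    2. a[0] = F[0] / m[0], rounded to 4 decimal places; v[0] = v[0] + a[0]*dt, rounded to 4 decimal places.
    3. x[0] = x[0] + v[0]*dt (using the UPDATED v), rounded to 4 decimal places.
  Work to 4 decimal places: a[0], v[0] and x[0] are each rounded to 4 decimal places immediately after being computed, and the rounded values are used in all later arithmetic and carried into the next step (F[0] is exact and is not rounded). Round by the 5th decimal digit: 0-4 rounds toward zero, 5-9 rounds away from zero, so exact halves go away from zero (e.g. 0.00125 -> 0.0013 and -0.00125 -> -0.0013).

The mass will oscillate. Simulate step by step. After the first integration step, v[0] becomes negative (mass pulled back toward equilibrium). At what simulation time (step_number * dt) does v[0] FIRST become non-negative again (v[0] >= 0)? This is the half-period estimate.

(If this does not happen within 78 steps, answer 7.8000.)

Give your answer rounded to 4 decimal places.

Answer: 1.4000

Derivation:
Step 0: x=[10.8000] v=[0.0000]
Step 1: x=[10.6096] v=[-1.9040]
Step 2: x=[10.2395] v=[-3.7014]
Step 3: x=[9.7104] v=[-5.2915]
Step 4: x=[9.0519] v=[-6.5853]
Step 5: x=[8.3009] v=[-7.5104]
Step 6: x=[7.4994] v=[-8.0149]
Step 7: x=[6.6923] v=[-8.0706]
Step 8: x=[5.9249] v=[-7.6743]
Step 9: x=[5.2401] v=[-6.8482]
Step 10: x=[4.6762] v=[-5.6387]
Step 11: x=[4.2649] v=[-4.1134]
Step 12: x=[4.0291] v=[-2.3577]
Step 13: x=[3.9821] v=[-0.4700]
Step 14: x=[4.1265] v=[1.4440]
First v>=0 after going negative at step 14, time=1.4000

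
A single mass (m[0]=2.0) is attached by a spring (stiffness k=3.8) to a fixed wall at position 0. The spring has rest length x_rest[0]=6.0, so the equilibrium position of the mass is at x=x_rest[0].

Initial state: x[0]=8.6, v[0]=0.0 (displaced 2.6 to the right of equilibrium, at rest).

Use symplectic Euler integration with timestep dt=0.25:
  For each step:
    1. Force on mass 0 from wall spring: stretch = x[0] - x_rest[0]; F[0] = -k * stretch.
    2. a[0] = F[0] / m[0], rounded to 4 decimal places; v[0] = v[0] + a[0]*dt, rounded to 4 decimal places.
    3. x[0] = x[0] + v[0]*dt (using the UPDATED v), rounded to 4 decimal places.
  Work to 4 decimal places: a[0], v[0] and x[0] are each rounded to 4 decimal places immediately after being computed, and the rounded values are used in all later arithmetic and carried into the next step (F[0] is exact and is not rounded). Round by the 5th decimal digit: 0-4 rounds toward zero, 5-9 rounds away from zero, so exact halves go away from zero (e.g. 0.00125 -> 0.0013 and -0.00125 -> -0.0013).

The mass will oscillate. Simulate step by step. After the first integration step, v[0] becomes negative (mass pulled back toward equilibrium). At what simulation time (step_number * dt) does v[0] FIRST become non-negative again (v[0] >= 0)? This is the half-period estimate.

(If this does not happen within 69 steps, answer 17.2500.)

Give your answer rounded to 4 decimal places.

Step 0: x=[8.6000] v=[0.0000]
Step 1: x=[8.2913] v=[-1.2350]
Step 2: x=[7.7105] v=[-2.3234]
Step 3: x=[6.9265] v=[-3.1359]
Step 4: x=[6.0325] v=[-3.5760]
Step 5: x=[5.1346] v=[-3.5915]
Step 6: x=[4.3395] v=[-3.1804]
Step 7: x=[3.7416] v=[-2.3917]
Step 8: x=[3.4119] v=[-1.3190]
Step 9: x=[3.3895] v=[-0.0897]
Step 10: x=[3.6771] v=[1.1503]
First v>=0 after going negative at step 10, time=2.5000

Answer: 2.5000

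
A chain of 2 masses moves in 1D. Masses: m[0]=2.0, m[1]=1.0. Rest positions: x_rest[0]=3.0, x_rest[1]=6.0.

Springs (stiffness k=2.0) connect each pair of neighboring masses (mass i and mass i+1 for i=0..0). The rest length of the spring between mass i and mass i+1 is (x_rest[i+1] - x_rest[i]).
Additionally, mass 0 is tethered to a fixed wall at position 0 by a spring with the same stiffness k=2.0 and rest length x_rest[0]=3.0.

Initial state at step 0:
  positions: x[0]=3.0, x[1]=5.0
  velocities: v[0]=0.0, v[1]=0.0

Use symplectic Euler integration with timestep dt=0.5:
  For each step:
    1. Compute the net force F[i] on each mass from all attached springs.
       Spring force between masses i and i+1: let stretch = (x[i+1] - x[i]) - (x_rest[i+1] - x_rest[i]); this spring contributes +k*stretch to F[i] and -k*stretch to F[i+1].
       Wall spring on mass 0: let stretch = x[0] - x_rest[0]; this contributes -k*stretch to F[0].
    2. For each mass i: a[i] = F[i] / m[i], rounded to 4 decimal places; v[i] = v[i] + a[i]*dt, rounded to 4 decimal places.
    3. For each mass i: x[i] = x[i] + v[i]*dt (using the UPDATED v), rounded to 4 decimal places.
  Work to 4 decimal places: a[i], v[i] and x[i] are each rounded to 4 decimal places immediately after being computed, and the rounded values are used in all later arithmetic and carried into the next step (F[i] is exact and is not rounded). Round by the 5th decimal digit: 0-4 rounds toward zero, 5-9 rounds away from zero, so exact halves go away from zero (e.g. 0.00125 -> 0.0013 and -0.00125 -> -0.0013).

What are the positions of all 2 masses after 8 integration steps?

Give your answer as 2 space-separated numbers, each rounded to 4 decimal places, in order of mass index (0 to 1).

Step 0: x=[3.0000 5.0000] v=[0.0000 0.0000]
Step 1: x=[2.7500 5.5000] v=[-0.5000 1.0000]
Step 2: x=[2.5000 6.1250] v=[-0.5000 1.2500]
Step 3: x=[2.5313 6.4375] v=[0.0625 0.6250]
Step 4: x=[2.9063 6.2969] v=[0.7500 -0.2812]
Step 5: x=[3.4024 5.9610] v=[0.9922 -0.6718]
Step 6: x=[3.6876 5.8458] v=[0.5703 -0.2304]
Step 7: x=[3.5904 6.1515] v=[-0.1944 0.6114]
Step 8: x=[3.2359 6.6767] v=[-0.7091 1.0503]

Answer: 3.2359 6.6767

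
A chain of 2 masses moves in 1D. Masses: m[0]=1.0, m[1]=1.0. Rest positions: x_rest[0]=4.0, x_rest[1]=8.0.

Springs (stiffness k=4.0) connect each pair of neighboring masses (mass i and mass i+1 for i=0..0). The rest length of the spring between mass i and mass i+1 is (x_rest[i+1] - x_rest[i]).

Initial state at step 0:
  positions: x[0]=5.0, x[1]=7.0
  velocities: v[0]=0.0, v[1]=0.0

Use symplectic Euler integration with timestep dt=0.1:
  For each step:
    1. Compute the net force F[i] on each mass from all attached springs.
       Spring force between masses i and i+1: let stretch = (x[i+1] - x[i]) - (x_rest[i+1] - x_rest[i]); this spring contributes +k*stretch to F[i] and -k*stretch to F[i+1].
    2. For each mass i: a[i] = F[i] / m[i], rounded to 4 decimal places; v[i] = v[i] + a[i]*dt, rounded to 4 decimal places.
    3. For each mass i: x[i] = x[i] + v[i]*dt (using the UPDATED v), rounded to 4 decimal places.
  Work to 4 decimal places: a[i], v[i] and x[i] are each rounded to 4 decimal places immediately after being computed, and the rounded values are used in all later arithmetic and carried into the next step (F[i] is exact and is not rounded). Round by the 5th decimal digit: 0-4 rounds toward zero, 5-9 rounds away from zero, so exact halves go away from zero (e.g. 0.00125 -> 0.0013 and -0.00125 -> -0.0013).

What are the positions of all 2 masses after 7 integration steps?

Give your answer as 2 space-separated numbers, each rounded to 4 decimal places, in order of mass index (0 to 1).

Answer: 3.4655 8.5345

Derivation:
Step 0: x=[5.0000 7.0000] v=[0.0000 0.0000]
Step 1: x=[4.9200 7.0800] v=[-0.8000 0.8000]
Step 2: x=[4.7664 7.2336] v=[-1.5360 1.5360]
Step 3: x=[4.5515 7.4485] v=[-2.1491 2.1491]
Step 4: x=[4.2925 7.7075] v=[-2.5903 2.5903]
Step 5: x=[4.0101 7.9899] v=[-2.8243 2.8243]
Step 6: x=[3.7269 8.2731] v=[-2.8324 2.8324]
Step 7: x=[3.4655 8.5345] v=[-2.6139 2.6139]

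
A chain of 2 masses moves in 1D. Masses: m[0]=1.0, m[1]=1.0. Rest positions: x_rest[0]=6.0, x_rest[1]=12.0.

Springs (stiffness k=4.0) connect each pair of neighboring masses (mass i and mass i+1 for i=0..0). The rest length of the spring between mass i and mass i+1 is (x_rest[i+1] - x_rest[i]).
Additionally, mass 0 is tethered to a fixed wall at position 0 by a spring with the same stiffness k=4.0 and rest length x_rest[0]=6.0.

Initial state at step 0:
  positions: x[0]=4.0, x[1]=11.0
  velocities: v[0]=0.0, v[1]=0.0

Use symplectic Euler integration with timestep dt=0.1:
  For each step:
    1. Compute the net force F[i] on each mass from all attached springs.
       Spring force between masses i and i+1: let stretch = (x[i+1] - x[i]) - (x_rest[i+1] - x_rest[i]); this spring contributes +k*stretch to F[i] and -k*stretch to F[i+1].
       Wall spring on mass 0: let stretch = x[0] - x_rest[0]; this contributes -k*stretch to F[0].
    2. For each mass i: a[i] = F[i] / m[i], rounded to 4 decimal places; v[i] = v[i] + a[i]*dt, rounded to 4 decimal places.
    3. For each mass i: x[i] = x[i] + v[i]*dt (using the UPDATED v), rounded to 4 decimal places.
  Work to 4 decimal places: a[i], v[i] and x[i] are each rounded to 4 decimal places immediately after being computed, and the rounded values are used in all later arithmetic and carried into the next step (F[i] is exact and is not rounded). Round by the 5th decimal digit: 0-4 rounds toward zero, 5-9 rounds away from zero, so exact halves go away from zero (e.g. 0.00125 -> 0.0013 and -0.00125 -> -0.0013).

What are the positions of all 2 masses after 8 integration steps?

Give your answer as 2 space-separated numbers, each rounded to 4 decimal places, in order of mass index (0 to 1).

Step 0: x=[4.0000 11.0000] v=[0.0000 0.0000]
Step 1: x=[4.1200 10.9600] v=[1.2000 -0.4000]
Step 2: x=[4.3488 10.8864] v=[2.2880 -0.7360]
Step 3: x=[4.6652 10.7913] v=[3.1635 -0.9510]
Step 4: x=[5.0400 10.6912] v=[3.7479 -1.0014]
Step 5: x=[5.4392 10.6050] v=[3.9924 -0.8619]
Step 6: x=[5.8275 10.5522] v=[3.8830 -0.5282]
Step 7: x=[6.1717 10.5504] v=[3.4419 -0.0181]
Step 8: x=[6.4442 10.6134] v=[2.7247 0.6304]

Answer: 6.4442 10.6134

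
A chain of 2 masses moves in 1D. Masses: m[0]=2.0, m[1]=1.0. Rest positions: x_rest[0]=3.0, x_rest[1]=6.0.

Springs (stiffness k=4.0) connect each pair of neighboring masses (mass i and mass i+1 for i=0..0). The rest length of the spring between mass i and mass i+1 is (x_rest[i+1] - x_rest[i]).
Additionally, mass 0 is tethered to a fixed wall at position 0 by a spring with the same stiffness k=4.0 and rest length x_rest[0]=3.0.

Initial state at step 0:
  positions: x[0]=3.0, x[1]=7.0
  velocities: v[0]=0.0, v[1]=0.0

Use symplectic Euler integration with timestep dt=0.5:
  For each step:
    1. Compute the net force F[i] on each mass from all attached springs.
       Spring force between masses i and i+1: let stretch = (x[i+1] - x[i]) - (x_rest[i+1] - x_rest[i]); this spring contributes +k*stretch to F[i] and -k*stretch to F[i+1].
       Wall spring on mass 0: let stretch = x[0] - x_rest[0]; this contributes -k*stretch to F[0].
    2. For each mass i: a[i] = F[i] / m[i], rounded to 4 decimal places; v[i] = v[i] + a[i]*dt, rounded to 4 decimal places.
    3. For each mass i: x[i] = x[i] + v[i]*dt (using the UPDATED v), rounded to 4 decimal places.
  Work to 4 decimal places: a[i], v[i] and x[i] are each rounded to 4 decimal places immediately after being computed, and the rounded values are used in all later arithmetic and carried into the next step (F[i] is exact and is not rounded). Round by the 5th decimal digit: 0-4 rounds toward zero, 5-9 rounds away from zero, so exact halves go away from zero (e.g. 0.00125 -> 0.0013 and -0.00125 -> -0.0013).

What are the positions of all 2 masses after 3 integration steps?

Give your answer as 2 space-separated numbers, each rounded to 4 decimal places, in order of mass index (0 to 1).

Answer: 2.7500 6.0000

Derivation:
Step 0: x=[3.0000 7.0000] v=[0.0000 0.0000]
Step 1: x=[3.5000 6.0000] v=[1.0000 -2.0000]
Step 2: x=[3.5000 5.5000] v=[0.0000 -1.0000]
Step 3: x=[2.7500 6.0000] v=[-1.5000 1.0000]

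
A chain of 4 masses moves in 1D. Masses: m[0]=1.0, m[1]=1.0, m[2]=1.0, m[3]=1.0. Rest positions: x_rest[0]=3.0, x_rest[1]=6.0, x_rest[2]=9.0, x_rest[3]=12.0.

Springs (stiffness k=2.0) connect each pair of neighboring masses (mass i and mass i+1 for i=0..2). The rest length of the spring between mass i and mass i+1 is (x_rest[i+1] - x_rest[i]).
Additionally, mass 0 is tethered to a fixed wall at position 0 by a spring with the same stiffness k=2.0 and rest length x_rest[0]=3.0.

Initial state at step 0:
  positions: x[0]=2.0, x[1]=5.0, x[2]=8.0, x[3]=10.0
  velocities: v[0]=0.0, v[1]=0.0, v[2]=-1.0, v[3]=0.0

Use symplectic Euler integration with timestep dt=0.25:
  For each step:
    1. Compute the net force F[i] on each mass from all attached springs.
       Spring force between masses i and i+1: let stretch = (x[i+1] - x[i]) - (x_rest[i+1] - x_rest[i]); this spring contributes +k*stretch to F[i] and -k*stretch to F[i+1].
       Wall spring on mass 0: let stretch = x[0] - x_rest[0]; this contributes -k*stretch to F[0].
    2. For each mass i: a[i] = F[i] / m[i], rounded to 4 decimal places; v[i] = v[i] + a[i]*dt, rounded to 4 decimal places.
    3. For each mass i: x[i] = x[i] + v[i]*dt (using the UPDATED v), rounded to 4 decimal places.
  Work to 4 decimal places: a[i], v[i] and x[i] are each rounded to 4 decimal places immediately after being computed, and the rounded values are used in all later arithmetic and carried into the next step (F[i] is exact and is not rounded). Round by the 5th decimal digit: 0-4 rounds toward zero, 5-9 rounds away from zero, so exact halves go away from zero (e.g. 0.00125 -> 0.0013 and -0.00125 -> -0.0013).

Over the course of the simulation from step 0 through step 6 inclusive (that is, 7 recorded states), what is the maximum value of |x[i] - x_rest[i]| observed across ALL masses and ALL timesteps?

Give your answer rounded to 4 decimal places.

Answer: 2.1572

Derivation:
Step 0: x=[2.0000 5.0000 8.0000 10.0000] v=[0.0000 0.0000 -1.0000 0.0000]
Step 1: x=[2.1250 5.0000 7.6250 10.1250] v=[0.5000 0.0000 -1.5000 0.5000]
Step 2: x=[2.3438 4.9688 7.2344 10.3125] v=[0.8750 -0.1250 -1.5625 0.7500]
Step 3: x=[2.5977 4.8926 6.9453 10.4903] v=[1.0156 -0.3047 -1.1563 0.7110]
Step 4: x=[2.8138 4.7862 6.8428 10.5999] v=[0.8642 -0.4258 -0.4102 0.4385]
Step 5: x=[2.9247 4.6903 6.9528 10.6149] v=[0.4435 -0.3837 0.4401 0.0600]
Step 6: x=[2.8907 4.6565 7.2378 10.5471] v=[-0.1361 -0.1353 1.1399 -0.2711]
Max displacement = 2.1572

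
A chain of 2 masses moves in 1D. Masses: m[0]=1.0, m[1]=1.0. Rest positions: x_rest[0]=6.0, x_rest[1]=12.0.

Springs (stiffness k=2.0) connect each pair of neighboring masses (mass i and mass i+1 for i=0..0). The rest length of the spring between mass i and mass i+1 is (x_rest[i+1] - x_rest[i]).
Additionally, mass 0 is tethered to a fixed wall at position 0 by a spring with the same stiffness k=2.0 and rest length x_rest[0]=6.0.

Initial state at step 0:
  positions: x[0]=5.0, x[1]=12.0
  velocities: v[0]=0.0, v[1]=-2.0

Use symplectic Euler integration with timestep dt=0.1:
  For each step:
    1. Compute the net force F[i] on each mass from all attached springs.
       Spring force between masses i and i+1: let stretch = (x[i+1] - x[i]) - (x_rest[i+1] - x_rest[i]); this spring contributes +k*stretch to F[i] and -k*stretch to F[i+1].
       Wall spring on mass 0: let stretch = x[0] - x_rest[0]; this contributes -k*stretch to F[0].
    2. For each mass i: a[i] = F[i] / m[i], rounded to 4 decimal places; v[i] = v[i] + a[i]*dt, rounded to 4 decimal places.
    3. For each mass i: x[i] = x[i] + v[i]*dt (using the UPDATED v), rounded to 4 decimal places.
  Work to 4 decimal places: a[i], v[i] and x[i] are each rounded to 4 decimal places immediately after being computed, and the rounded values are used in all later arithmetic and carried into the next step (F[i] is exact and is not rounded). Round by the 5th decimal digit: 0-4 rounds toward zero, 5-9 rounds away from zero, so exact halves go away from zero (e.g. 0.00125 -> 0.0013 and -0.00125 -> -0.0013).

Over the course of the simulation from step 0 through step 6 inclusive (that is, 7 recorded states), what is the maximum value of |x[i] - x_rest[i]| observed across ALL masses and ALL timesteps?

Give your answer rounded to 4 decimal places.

Answer: 1.4099

Derivation:
Step 0: x=[5.0000 12.0000] v=[0.0000 -2.0000]
Step 1: x=[5.0400 11.7800] v=[0.4000 -2.2000]
Step 2: x=[5.1140 11.5452] v=[0.7400 -2.3480]
Step 3: x=[5.2143 11.3018] v=[1.0034 -2.4342]
Step 4: x=[5.3321 11.0566] v=[1.1780 -2.4517]
Step 5: x=[5.4578 10.8169] v=[1.2565 -2.3966]
Step 6: x=[5.5815 10.5901] v=[1.2368 -2.2684]
Max displacement = 1.4099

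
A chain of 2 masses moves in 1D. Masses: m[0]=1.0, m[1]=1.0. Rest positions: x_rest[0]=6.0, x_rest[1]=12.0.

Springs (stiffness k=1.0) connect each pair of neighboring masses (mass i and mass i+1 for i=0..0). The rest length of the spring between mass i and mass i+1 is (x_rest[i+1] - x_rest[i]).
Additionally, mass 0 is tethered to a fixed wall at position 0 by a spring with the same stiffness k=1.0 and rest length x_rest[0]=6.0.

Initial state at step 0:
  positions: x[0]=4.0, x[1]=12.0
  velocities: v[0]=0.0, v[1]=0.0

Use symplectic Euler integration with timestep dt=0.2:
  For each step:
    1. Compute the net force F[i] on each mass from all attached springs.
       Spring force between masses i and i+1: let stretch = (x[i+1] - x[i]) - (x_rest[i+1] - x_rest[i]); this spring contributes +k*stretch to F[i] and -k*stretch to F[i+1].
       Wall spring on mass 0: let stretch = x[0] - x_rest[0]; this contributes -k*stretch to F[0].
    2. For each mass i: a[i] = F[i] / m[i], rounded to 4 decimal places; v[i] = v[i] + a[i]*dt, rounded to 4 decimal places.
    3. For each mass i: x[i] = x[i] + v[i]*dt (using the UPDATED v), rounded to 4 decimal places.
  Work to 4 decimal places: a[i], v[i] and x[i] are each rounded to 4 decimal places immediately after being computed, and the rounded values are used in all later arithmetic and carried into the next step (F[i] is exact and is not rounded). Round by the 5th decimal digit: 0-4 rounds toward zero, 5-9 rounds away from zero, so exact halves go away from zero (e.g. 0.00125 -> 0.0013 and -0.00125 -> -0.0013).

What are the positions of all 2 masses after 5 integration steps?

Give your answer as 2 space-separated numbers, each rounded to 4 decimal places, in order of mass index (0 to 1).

Step 0: x=[4.0000 12.0000] v=[0.0000 0.0000]
Step 1: x=[4.1600 11.9200] v=[0.8000 -0.4000]
Step 2: x=[4.4640 11.7696] v=[1.5200 -0.7520]
Step 3: x=[4.8817 11.5670] v=[2.0883 -1.0131]
Step 4: x=[5.3715 11.3370] v=[2.4490 -1.1502]
Step 5: x=[5.8851 11.1083] v=[2.5678 -1.1433]

Answer: 5.8851 11.1083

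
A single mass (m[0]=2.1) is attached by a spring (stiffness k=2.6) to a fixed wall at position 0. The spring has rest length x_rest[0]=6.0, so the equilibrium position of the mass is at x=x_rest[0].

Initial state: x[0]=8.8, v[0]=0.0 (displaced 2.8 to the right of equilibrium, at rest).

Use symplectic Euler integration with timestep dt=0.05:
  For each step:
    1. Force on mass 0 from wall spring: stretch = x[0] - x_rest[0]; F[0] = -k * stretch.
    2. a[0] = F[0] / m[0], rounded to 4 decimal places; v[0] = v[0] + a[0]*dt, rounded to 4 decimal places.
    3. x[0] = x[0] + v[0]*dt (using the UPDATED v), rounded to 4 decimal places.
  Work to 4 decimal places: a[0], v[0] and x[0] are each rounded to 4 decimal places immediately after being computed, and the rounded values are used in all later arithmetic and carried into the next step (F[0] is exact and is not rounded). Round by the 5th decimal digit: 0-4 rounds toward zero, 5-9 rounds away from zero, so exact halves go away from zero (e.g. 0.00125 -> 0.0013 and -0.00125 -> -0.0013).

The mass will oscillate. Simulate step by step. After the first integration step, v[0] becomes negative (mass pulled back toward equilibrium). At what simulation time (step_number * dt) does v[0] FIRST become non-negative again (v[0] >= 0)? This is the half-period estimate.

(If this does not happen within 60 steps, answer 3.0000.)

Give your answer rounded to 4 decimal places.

Step 0: x=[8.8000] v=[0.0000]
Step 1: x=[8.7913] v=[-0.1733]
Step 2: x=[8.7740] v=[-0.3461]
Step 3: x=[8.7481] v=[-0.5178]
Step 4: x=[8.7137] v=[-0.6879]
Step 5: x=[8.6709] v=[-0.8559]
Step 6: x=[8.6198] v=[-1.0212]
Step 7: x=[8.5606] v=[-1.1834]
Step 8: x=[8.4935] v=[-1.3419]
Step 9: x=[8.4187] v=[-1.4963]
Step 10: x=[8.3364] v=[-1.6460]
Step 11: x=[8.2469] v=[-1.7906]
Step 12: x=[8.1504] v=[-1.9297]
Step 13: x=[8.0473] v=[-2.0628]
Step 14: x=[7.9378] v=[-2.1895]
Step 15: x=[7.8223] v=[-2.3095]
Step 16: x=[7.7012] v=[-2.4223]
Step 17: x=[7.5748] v=[-2.5276]
Step 18: x=[7.4435] v=[-2.6251]
Step 19: x=[7.3078] v=[-2.7145]
Step 20: x=[7.1680] v=[-2.7955]
Step 21: x=[7.0246] v=[-2.8678]
Step 22: x=[6.8780] v=[-2.9312]
Step 23: x=[6.7287] v=[-2.9856]
Step 24: x=[6.5772] v=[-3.0307]
Step 25: x=[6.4239] v=[-3.0664]
Step 26: x=[6.2693] v=[-3.0926]
Step 27: x=[6.1138] v=[-3.1093]
Step 28: x=[5.9580] v=[-3.1163]
Step 29: x=[5.8023] v=[-3.1137]
Step 30: x=[5.6472] v=[-3.1015]
Step 31: x=[5.4932] v=[-3.0797]
Step 32: x=[5.3408] v=[-3.0483]
Step 33: x=[5.1904] v=[-3.0075]
Step 34: x=[5.0425] v=[-2.9574]
Step 35: x=[4.8976] v=[-2.8981]
Step 36: x=[4.7561] v=[-2.8299]
Step 37: x=[4.6185] v=[-2.7529]
Step 38: x=[4.4851] v=[-2.6674]
Step 39: x=[4.3564] v=[-2.5736]
Step 40: x=[4.2328] v=[-2.4719]
Step 41: x=[4.1147] v=[-2.3625]
Step 42: x=[4.0024] v=[-2.2458]
Step 43: x=[3.8963] v=[-2.1221]
Step 44: x=[3.7967] v=[-1.9919]
Step 45: x=[3.7039] v=[-1.8555]
Step 46: x=[3.6182] v=[-1.7134]
Step 47: x=[3.5399] v=[-1.5660]
Step 48: x=[3.4692] v=[-1.4137]
Step 49: x=[3.4064] v=[-1.2570]
Step 50: x=[3.3516] v=[-1.0964]
Step 51: x=[3.3050] v=[-0.9325]
Step 52: x=[3.2667] v=[-0.7657]
Step 53: x=[3.2369] v=[-0.5965]
Step 54: x=[3.2156] v=[-0.4255]
Step 55: x=[3.2029] v=[-0.2531]
Step 56: x=[3.1989] v=[-0.0799]
Step 57: x=[3.2036] v=[0.0935]
First v>=0 after going negative at step 57, time=2.8500

Answer: 2.8500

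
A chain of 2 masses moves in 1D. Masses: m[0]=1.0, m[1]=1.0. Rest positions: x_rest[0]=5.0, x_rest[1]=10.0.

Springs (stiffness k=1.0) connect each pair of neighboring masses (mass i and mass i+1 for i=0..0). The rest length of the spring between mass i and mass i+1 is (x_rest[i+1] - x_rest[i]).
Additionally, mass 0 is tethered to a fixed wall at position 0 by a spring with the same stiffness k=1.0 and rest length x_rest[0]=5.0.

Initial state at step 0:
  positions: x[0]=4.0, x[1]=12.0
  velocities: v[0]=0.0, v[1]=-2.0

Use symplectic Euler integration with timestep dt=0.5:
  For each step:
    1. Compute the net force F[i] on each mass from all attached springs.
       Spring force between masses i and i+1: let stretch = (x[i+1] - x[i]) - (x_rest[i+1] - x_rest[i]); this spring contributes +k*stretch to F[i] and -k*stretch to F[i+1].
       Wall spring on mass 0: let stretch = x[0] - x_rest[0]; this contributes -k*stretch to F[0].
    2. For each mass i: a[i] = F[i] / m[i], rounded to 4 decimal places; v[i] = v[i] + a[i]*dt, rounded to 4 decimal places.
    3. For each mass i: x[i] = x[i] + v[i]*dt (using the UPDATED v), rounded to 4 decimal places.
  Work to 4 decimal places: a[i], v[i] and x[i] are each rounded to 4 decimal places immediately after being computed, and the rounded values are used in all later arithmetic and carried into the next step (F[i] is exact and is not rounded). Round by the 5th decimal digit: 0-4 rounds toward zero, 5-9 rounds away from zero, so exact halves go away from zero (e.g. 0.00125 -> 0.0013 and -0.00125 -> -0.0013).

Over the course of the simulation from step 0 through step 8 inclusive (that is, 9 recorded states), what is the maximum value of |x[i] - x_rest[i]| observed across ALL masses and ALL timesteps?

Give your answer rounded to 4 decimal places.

Answer: 3.6700

Derivation:
Step 0: x=[4.0000 12.0000] v=[0.0000 -2.0000]
Step 1: x=[5.0000 10.2500] v=[2.0000 -3.5000]
Step 2: x=[6.0625 8.4375] v=[2.1250 -3.6250]
Step 3: x=[6.2032 7.2813] v=[0.2813 -2.3125]
Step 4: x=[5.0626 7.1055] v=[-2.2813 -0.3516]
Step 5: x=[3.1670 7.6690] v=[-3.7912 1.1270]
Step 6: x=[1.6052 8.3570] v=[-3.1237 1.3760]
Step 7: x=[1.3300 8.6071] v=[-0.5504 0.5001]
Step 8: x=[2.5416 8.2879] v=[2.4232 -0.6385]
Max displacement = 3.6700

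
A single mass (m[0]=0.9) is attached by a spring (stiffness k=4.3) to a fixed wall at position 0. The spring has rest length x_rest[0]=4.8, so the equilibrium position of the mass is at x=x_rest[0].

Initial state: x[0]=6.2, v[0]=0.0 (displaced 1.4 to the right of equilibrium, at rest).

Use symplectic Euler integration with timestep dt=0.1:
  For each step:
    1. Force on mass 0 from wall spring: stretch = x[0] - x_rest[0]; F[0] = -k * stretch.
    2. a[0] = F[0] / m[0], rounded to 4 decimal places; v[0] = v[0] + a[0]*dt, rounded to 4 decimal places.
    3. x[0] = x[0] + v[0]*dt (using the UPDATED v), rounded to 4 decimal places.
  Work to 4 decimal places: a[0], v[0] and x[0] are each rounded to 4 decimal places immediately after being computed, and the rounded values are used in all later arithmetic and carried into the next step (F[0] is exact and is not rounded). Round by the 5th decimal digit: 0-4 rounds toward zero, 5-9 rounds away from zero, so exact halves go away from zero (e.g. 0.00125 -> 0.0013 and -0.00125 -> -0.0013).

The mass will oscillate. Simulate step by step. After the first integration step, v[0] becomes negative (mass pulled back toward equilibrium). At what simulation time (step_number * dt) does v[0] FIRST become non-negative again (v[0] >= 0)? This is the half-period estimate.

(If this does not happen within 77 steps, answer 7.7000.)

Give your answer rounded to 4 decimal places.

Step 0: x=[6.2000] v=[0.0000]
Step 1: x=[6.1331] v=[-0.6689]
Step 2: x=[6.0025] v=[-1.3058]
Step 3: x=[5.8145] v=[-1.8803]
Step 4: x=[5.5780] v=[-2.3650]
Step 5: x=[5.3043] v=[-2.7367]
Step 6: x=[5.0065] v=[-2.9776]
Step 7: x=[4.6989] v=[-3.0763]
Step 8: x=[4.3961] v=[-3.0280]
Step 9: x=[4.1126] v=[-2.8350]
Step 10: x=[3.8619] v=[-2.5066]
Step 11: x=[3.6561] v=[-2.0584]
Step 12: x=[3.5049] v=[-1.5119]
Step 13: x=[3.4156] v=[-0.8931]
Step 14: x=[3.3924] v=[-0.2317]
Step 15: x=[3.4365] v=[0.4408]
First v>=0 after going negative at step 15, time=1.5000

Answer: 1.5000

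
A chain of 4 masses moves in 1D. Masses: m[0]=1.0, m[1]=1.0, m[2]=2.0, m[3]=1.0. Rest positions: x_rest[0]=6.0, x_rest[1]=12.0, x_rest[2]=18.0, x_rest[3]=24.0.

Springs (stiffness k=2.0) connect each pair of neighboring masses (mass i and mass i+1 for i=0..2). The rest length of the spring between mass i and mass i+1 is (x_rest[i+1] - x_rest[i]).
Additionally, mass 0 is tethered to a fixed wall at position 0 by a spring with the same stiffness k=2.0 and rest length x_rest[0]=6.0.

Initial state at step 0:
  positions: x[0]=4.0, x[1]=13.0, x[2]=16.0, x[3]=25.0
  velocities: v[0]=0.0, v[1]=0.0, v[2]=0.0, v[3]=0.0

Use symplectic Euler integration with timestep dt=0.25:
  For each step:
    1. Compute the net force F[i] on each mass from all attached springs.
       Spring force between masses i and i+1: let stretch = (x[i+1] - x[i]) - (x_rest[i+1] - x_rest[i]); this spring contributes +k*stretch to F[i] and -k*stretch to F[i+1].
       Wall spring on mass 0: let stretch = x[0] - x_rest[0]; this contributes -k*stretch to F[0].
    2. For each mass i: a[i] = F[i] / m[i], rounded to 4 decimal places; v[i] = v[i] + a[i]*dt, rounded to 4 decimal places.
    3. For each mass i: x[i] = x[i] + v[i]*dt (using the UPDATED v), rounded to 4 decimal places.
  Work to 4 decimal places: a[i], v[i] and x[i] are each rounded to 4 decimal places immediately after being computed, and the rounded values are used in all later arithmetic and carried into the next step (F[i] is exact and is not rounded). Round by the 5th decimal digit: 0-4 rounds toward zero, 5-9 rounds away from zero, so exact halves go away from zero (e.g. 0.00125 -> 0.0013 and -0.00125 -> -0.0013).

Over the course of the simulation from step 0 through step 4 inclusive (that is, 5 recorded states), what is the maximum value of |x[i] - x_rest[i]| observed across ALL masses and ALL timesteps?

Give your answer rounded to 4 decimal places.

Answer: 2.6319

Derivation:
Step 0: x=[4.0000 13.0000 16.0000 25.0000] v=[0.0000 0.0000 0.0000 0.0000]
Step 1: x=[4.6250 12.2500 16.3750 24.6250] v=[2.5000 -3.0000 1.5000 -1.5000]
Step 2: x=[5.6250 11.0625 17.0078 23.9688] v=[4.0000 -4.7500 2.5313 -2.6250]
Step 3: x=[6.6016 9.9385 17.7041 23.1924] v=[3.9063 -4.4961 2.7852 -3.1055]
Step 4: x=[7.1701 9.3681 18.2581 22.4800] v=[2.2740 -2.2818 2.2159 -2.8497]
Max displacement = 2.6319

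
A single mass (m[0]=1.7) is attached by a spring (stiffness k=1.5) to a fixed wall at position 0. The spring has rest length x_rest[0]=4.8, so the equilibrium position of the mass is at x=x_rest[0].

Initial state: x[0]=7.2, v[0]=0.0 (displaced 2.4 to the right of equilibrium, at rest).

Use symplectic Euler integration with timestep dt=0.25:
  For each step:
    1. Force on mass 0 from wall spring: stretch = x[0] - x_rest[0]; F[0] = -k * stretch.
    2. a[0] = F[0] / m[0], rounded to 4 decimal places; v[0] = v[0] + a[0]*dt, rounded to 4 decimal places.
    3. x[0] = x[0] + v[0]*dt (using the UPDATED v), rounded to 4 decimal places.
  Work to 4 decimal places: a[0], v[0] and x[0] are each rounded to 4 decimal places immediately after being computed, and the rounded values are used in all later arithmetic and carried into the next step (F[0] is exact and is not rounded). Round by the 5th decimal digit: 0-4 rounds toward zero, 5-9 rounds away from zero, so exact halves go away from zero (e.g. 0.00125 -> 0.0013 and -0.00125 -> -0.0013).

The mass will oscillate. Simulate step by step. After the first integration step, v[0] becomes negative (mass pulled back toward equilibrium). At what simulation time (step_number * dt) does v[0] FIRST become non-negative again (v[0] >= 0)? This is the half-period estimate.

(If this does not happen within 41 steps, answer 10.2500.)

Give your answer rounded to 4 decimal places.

Answer: 3.5000

Derivation:
Step 0: x=[7.2000] v=[0.0000]
Step 1: x=[7.0677] v=[-0.5294]
Step 2: x=[6.8103] v=[-1.0296]
Step 3: x=[6.4420] v=[-1.4731]
Step 4: x=[5.9832] v=[-1.8353]
Step 5: x=[5.4591] v=[-2.0963]
Step 6: x=[4.8987] v=[-2.2417]
Step 7: x=[4.3328] v=[-2.2635]
Step 8: x=[3.7927] v=[-2.1605]
Step 9: x=[3.3081] v=[-1.9383]
Step 10: x=[2.9058] v=[-1.6092]
Step 11: x=[2.6080] v=[-1.1914]
Step 12: x=[2.4310] v=[-0.7079]
Step 13: x=[2.3847] v=[-0.1853]
Step 14: x=[2.4716] v=[0.3475]
First v>=0 after going negative at step 14, time=3.5000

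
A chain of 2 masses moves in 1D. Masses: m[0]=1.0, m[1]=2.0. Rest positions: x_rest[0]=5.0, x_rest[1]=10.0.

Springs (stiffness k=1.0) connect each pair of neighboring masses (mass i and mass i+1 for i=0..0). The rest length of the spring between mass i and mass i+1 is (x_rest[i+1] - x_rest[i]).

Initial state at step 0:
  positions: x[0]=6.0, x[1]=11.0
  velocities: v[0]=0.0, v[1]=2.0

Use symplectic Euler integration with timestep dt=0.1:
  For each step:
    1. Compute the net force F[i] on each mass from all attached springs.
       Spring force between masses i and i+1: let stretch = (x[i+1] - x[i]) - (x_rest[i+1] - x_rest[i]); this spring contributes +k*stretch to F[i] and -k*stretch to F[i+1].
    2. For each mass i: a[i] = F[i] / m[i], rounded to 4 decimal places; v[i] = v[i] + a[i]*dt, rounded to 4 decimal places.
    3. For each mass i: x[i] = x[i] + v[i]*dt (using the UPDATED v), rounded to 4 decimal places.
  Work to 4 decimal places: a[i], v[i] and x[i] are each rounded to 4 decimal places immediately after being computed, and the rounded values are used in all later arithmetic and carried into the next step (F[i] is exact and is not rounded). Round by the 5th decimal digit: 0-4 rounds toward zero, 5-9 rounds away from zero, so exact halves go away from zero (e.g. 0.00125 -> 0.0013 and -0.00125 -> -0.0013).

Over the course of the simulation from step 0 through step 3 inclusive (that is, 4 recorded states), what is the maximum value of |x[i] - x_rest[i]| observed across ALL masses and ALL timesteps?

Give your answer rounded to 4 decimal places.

Step 0: x=[6.0000 11.0000] v=[0.0000 2.0000]
Step 1: x=[6.0000 11.2000] v=[0.0000 2.0000]
Step 2: x=[6.0020 11.3990] v=[0.0200 1.9900]
Step 3: x=[6.0080 11.5960] v=[0.0597 1.9702]
Max displacement = 1.5960

Answer: 1.5960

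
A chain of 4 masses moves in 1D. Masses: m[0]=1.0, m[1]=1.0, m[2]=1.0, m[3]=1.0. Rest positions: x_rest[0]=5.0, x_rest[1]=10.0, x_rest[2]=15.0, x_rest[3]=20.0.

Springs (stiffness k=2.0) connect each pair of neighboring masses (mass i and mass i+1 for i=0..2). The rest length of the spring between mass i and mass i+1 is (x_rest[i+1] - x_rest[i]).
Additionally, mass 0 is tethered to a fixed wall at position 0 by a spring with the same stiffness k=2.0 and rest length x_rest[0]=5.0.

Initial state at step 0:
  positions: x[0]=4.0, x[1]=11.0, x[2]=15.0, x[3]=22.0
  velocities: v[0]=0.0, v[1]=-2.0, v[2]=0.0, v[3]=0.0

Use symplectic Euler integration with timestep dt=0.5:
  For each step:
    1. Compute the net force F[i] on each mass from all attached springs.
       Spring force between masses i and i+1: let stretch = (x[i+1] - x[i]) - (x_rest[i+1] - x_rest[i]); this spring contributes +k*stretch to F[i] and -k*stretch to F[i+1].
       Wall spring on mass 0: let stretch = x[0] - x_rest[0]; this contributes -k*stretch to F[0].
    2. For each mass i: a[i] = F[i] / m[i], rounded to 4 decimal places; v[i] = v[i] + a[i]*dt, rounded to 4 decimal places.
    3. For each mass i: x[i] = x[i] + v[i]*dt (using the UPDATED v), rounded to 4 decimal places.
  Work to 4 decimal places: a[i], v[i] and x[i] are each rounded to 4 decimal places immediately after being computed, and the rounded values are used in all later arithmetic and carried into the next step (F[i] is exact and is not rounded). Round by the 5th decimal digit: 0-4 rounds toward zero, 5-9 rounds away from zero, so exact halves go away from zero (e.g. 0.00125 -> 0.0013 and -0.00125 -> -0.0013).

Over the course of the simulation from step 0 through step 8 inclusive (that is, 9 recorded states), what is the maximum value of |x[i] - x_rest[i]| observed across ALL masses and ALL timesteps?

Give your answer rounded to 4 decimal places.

Answer: 2.9022

Derivation:
Step 0: x=[4.0000 11.0000 15.0000 22.0000] v=[0.0000 -2.0000 0.0000 0.0000]
Step 1: x=[5.5000 8.5000 16.5000 21.0000] v=[3.0000 -5.0000 3.0000 -2.0000]
Step 2: x=[5.7500 8.5000 16.2500 20.2500] v=[0.5000 0.0000 -0.5000 -1.5000]
Step 3: x=[4.5000 11.0000 14.1250 20.0000] v=[-2.5000 5.0000 -4.2500 -0.5000]
Step 4: x=[4.2500 11.8125 13.3750 19.3125] v=[-0.5000 1.6250 -1.5000 -1.3750]
Step 5: x=[5.6563 9.6250 14.8125 18.1563] v=[2.8125 -4.3750 2.8750 -2.3125]
Step 6: x=[6.2188 8.0469 15.3282 17.8282] v=[1.1249 -3.1562 1.0313 -0.6563]
Step 7: x=[4.5859 9.1954 13.4532 18.7501] v=[-3.2658 2.2970 -3.7500 1.8437]
Step 8: x=[2.9648 10.1681 12.0978 19.5235] v=[-3.2422 1.9453 -2.7109 1.5468]
Max displacement = 2.9022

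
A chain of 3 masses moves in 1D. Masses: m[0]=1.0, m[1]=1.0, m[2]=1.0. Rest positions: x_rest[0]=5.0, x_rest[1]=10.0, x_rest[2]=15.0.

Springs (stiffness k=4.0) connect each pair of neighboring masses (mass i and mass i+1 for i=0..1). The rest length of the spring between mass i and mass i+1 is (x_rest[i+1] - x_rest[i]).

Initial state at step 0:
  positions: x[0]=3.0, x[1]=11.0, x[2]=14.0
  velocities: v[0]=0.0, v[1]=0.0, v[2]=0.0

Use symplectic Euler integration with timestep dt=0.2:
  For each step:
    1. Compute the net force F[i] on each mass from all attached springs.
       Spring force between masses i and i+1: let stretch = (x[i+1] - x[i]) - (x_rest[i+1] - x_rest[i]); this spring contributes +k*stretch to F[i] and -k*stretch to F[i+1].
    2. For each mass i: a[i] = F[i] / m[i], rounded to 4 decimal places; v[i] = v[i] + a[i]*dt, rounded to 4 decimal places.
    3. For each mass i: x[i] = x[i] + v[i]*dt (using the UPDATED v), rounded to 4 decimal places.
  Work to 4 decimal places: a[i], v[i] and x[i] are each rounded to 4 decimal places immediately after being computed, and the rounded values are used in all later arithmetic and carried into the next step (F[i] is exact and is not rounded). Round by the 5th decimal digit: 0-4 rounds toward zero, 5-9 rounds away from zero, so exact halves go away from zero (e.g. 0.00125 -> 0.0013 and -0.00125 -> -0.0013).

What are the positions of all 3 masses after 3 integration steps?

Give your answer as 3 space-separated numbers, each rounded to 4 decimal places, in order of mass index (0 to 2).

Step 0: x=[3.0000 11.0000 14.0000] v=[0.0000 0.0000 0.0000]
Step 1: x=[3.4800 10.2000 14.3200] v=[2.4000 -4.0000 1.6000]
Step 2: x=[4.2352 8.9840 14.7808] v=[3.7760 -6.0800 2.3040]
Step 3: x=[4.9502 7.9357 15.1141] v=[3.5750 -5.2416 1.6666]

Answer: 4.9502 7.9357 15.1141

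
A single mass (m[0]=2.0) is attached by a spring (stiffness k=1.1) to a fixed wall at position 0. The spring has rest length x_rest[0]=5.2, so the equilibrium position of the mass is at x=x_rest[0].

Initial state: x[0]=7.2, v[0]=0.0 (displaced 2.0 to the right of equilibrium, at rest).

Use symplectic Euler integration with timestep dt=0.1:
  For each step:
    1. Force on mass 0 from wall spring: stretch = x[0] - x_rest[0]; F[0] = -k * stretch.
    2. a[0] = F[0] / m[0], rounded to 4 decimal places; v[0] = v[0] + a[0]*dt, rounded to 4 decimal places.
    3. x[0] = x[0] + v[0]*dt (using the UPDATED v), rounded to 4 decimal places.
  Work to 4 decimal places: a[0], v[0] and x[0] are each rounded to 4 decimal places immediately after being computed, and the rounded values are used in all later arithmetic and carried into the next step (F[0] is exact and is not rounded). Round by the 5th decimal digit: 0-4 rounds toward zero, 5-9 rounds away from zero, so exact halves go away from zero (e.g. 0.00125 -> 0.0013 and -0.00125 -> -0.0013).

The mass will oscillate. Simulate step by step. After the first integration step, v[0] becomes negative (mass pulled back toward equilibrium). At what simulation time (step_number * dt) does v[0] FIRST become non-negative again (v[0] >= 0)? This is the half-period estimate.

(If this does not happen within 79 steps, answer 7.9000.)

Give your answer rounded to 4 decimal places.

Step 0: x=[7.2000] v=[0.0000]
Step 1: x=[7.1890] v=[-0.1100]
Step 2: x=[7.1671] v=[-0.2194]
Step 3: x=[7.1343] v=[-0.3276]
Step 4: x=[7.0909] v=[-0.4340]
Step 5: x=[7.0371] v=[-0.5380]
Step 6: x=[6.9732] v=[-0.6390]
Step 7: x=[6.8996] v=[-0.7365]
Step 8: x=[6.8166] v=[-0.8300]
Step 9: x=[6.7247] v=[-0.9189]
Step 10: x=[6.6244] v=[-1.0028]
Step 11: x=[6.5163] v=[-1.0811]
Step 12: x=[6.4010] v=[-1.1535]
Step 13: x=[6.2790] v=[-1.2196]
Step 14: x=[6.1511] v=[-1.2790]
Step 15: x=[6.0180] v=[-1.3313]
Step 16: x=[5.8804] v=[-1.3763]
Step 17: x=[5.7390] v=[-1.4137]
Step 18: x=[5.5947] v=[-1.4434]
Step 19: x=[5.4482] v=[-1.4651]
Step 20: x=[5.3003] v=[-1.4788]
Step 21: x=[5.1519] v=[-1.4843]
Step 22: x=[5.0037] v=[-1.4817]
Step 23: x=[4.8566] v=[-1.4709]
Step 24: x=[4.7114] v=[-1.4520]
Step 25: x=[4.5689] v=[-1.4251]
Step 26: x=[4.4299] v=[-1.3904]
Step 27: x=[4.2951] v=[-1.3480]
Step 28: x=[4.1653] v=[-1.2982]
Step 29: x=[4.0412] v=[-1.2413]
Step 30: x=[3.9234] v=[-1.1776]
Step 31: x=[3.8127] v=[-1.1074]
Step 32: x=[3.7096] v=[-1.0311]
Step 33: x=[3.6147] v=[-0.9491]
Step 34: x=[3.5285] v=[-0.8619]
Step 35: x=[3.4515] v=[-0.7700]
Step 36: x=[3.3841] v=[-0.6738]
Step 37: x=[3.3267] v=[-0.5739]
Step 38: x=[3.2796] v=[-0.4709]
Step 39: x=[3.2431] v=[-0.3653]
Step 40: x=[3.2173] v=[-0.2577]
Step 41: x=[3.2024] v=[-0.1487]
Step 42: x=[3.1985] v=[-0.0388]
Step 43: x=[3.2056] v=[0.0713]
First v>=0 after going negative at step 43, time=4.3000

Answer: 4.3000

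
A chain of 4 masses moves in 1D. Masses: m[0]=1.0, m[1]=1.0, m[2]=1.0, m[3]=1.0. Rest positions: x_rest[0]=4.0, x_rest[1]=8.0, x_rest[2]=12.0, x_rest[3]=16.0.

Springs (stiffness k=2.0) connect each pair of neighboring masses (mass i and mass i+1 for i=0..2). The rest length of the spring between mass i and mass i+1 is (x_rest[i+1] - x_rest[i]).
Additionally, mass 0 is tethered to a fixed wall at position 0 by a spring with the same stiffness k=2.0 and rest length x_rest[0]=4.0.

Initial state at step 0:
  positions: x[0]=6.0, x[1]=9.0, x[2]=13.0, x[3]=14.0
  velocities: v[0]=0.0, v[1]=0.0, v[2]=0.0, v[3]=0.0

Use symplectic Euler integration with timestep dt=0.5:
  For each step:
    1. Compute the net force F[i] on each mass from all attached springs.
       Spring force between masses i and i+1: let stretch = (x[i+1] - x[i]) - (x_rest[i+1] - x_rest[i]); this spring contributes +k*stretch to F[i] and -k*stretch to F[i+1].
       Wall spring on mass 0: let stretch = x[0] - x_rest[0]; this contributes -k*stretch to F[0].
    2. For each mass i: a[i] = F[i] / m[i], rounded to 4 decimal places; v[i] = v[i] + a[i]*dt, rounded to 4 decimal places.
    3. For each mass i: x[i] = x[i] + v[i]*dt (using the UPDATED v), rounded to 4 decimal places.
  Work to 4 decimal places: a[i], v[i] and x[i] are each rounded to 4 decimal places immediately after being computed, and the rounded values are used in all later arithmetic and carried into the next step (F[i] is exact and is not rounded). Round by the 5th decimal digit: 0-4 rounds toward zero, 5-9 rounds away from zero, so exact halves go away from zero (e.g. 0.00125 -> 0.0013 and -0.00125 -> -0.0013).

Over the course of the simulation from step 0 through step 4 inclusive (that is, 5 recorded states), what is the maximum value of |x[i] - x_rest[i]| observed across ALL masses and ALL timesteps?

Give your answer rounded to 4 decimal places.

Step 0: x=[6.0000 9.0000 13.0000 14.0000] v=[0.0000 0.0000 0.0000 0.0000]
Step 1: x=[4.5000 9.5000 11.5000 15.5000] v=[-3.0000 1.0000 -3.0000 3.0000]
Step 2: x=[3.2500 8.5000 11.0000 17.0000] v=[-2.5000 -2.0000 -1.0000 3.0000]
Step 3: x=[3.0000 6.1250 12.2500 17.5000] v=[-0.5000 -4.7500 2.5000 1.0000]
Step 4: x=[2.8125 5.2500 13.0625 17.3750] v=[-0.3750 -1.7500 1.6250 -0.2500]
Max displacement = 2.7500

Answer: 2.7500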